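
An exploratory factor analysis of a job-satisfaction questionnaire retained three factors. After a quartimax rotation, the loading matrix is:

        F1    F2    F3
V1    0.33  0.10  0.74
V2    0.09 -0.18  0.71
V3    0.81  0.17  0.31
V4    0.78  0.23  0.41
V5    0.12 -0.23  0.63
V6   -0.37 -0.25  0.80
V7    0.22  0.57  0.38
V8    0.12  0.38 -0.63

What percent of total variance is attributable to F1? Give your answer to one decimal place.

SS loadings for F1 = 0.33² + 0.09² + 0.81² + 0.78² + 0.12² + (-0.37)² + 0.22² + 0.12² = 1.5956
With 8 standardized items, total variance = 8. Proportion = 1.5956/8 = 0.1995 → 19.95%.

19.9%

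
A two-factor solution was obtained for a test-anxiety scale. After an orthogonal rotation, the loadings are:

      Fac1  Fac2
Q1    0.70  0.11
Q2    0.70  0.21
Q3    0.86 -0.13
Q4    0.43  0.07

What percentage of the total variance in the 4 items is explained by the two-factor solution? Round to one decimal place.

Communalities: 0.5021, 0.5341, 0.7565, 0.1898; Σh² = 1.9825.
Total variance with 4 standardized items is 4, so the solution explains 1.9825/4 = 0.4956 = 49.56%.

49.6%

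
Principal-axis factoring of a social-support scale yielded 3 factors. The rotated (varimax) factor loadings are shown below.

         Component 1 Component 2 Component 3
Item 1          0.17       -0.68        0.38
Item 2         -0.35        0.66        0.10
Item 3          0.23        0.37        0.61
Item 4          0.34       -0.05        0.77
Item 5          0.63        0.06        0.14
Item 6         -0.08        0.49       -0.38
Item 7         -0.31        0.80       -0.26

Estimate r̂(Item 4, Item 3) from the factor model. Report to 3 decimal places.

r̂ = Σ λ_i·λ_j across factors = (0.34)(0.23) + (-0.05)(0.37) + (0.77)(0.61)
  = +0.0782 -0.0185 +0.4697 = 0.5294

0.529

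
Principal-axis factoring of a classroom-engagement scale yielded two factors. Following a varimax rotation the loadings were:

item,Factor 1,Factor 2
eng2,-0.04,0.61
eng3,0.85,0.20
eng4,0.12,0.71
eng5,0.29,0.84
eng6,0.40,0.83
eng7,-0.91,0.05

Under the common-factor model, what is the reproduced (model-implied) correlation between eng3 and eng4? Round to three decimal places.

0.244

r̂ = Σ λ_i·λ_j across factors = (0.85)(0.12) + (0.20)(0.71)
  = +0.1020 +0.1420 = 0.2440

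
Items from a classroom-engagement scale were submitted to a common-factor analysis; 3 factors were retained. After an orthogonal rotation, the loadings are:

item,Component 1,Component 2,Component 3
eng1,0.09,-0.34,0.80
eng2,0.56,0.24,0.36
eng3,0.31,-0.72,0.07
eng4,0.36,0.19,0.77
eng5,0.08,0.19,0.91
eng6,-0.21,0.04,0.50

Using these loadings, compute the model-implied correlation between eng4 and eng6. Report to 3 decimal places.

0.317

r̂ = Σ λ_i·λ_j across factors = (0.36)(-0.21) + (0.19)(0.04) + (0.77)(0.50)
  = -0.0756 +0.0076 +0.3850 = 0.3170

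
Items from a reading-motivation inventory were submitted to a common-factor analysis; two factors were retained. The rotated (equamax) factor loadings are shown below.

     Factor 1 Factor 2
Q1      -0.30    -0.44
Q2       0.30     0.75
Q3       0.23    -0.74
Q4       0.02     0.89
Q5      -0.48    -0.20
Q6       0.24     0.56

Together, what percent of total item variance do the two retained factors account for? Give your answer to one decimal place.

Communalities: 0.2836, 0.6525, 0.6005, 0.7925, 0.2704, 0.3712; Σh² = 2.9707.
Total variance with 6 standardized items is 6, so the solution explains 2.9707/6 = 0.4951 = 49.51%.

49.5%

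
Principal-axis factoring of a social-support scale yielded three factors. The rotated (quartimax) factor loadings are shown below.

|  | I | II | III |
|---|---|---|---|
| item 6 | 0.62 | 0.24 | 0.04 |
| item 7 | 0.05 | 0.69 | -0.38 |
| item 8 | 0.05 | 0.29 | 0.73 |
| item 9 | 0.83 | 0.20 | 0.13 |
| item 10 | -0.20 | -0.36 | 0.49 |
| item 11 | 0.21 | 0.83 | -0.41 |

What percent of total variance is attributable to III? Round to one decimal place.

SS loadings for III = 0.04² + (-0.38)² + 0.73² + 0.13² + 0.49² + (-0.41)² = 1.1040
With 6 standardized items, total variance = 6. Proportion = 1.1040/6 = 0.1840 → 18.40%.

18.4%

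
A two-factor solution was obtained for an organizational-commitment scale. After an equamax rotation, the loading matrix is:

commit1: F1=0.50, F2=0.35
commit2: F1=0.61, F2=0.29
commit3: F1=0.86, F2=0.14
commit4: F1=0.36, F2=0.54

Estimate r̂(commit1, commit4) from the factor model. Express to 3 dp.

r̂ = Σ λ_i·λ_j across factors = (0.50)(0.36) + (0.35)(0.54)
  = +0.1800 +0.1890 = 0.3690

0.369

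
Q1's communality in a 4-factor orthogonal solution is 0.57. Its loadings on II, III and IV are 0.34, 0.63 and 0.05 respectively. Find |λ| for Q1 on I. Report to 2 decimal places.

0.23

Under orthogonal rotation h² = Σλ², so λ_I² = h² − (0.5150) = 0.57 − 0.5150 = 0.0550.
|λ| = √0.0550 = 0.2345.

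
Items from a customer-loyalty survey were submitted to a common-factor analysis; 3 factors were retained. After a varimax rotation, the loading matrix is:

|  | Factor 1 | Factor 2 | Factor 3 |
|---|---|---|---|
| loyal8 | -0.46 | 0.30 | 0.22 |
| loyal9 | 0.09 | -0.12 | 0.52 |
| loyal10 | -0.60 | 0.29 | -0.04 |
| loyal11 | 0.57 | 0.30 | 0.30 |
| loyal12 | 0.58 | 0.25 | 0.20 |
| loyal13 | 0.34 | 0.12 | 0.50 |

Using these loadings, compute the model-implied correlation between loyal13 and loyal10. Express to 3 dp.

-0.189

r̂ = Σ λ_i·λ_j across factors = (0.34)(-0.60) + (0.12)(0.29) + (0.50)(-0.04)
  = -0.2040 +0.0348 -0.0200 = -0.1892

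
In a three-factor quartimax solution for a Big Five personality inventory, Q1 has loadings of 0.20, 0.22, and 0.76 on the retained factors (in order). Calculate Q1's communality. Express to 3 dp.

0.666

h² = 0.20² + 0.22² + 0.76² = 0.0400 + 0.0484 + 0.5776 = 0.6660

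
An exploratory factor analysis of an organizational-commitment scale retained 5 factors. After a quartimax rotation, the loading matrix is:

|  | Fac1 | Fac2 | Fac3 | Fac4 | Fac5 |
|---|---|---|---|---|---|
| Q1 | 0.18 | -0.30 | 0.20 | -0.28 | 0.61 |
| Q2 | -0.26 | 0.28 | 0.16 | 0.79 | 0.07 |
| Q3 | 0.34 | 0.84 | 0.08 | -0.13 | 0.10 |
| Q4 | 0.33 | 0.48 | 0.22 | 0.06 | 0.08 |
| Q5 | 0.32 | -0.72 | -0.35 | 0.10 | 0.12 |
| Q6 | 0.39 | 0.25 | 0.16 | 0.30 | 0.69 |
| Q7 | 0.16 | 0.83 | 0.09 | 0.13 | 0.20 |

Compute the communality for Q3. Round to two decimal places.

0.85

h² = 0.34² + 0.84² + 0.08² + (-0.13)² + 0.10² = 0.1156 + 0.7056 + 0.0064 + 0.0169 + 0.0100 = 0.8545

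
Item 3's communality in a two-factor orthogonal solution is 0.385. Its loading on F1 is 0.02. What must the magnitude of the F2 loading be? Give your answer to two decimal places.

Under orthogonal rotation h² = Σλ², so λ_F2² = h² − (0.0004) = 0.385 − 0.0004 = 0.3846.
|λ| = √0.3846 = 0.6202.

0.62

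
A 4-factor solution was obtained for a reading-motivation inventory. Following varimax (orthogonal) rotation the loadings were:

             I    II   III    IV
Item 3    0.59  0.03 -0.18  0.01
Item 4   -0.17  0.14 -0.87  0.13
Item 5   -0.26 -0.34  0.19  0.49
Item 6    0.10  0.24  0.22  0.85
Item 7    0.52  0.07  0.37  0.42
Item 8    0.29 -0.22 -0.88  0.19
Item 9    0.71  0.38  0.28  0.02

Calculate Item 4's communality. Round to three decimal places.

0.822

h² = (-0.17)² + 0.14² + (-0.87)² + 0.13² = 0.0289 + 0.0196 + 0.7569 + 0.0169 = 0.8223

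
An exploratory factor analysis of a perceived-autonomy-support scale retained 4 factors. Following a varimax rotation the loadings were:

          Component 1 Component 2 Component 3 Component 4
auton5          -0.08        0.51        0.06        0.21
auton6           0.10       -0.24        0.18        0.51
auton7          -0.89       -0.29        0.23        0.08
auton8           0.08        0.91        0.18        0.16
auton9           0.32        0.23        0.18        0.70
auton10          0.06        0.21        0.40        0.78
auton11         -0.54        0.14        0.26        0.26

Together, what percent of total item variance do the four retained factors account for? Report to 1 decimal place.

63.5%

SS loadings by factor: 1.2125, 1.3465, 0.3813, 1.5022; total = 4.4425.
Total variance with 7 standardized items is 7, so the solution explains 4.4425/7 = 0.6346 = 63.46%.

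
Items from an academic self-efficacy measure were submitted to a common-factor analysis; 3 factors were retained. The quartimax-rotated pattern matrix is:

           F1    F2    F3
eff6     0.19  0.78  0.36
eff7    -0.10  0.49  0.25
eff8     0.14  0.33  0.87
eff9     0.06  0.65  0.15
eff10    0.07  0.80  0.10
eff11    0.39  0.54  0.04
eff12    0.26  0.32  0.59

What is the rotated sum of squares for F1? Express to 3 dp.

SS loadings for F1 = 0.19² + (-0.10)² + 0.14² + 0.06² + 0.07² + 0.39² + 0.26² = 0.0361 + 0.0100 + 0.0196 + 0.0036 + 0.0049 + 0.1521 + 0.0676 = 0.2939

0.294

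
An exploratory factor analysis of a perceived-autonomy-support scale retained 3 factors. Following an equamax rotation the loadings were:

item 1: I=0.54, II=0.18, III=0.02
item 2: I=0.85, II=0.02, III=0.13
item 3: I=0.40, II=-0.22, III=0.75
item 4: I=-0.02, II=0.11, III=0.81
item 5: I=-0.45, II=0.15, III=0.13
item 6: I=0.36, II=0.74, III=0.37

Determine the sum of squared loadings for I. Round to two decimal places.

1.51

SS loadings for I = 0.54² + 0.85² + 0.40² + (-0.02)² + (-0.45)² + 0.36² = 0.2916 + 0.7225 + 0.1600 + 0.0004 + 0.2025 + 0.1296 = 1.5066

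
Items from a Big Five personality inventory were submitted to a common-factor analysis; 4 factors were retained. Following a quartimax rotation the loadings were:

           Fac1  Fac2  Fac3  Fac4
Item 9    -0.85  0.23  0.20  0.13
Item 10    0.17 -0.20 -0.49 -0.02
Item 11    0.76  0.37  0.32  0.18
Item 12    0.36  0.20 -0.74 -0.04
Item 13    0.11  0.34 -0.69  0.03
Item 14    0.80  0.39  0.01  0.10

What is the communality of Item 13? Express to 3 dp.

0.605

h² = 0.11² + 0.34² + (-0.69)² + 0.03² = 0.0121 + 0.1156 + 0.4761 + 0.0009 = 0.6047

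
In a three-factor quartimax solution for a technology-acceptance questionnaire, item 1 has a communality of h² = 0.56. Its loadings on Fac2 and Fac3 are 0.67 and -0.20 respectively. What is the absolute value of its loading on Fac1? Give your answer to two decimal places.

Under orthogonal rotation h² = Σλ², so λ_Fac1² = h² − (0.4889) = 0.56 − 0.4889 = 0.0711.
|λ| = √0.0711 = 0.2666.

0.27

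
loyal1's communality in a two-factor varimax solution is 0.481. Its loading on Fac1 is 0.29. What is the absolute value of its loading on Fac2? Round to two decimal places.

Under orthogonal rotation h² = Σλ², so λ_Fac2² = h² − (0.0841) = 0.481 − 0.0841 = 0.3969.
|λ| = √0.3969 = 0.6300.

0.63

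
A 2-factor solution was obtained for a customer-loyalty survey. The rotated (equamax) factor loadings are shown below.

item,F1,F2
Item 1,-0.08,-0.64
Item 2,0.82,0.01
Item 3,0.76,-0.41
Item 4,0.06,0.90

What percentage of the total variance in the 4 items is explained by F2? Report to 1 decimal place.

34.7%

SS loadings for F2 = (-0.64)² + 0.01² + (-0.41)² + 0.90² = 1.3878
With 4 standardized items, total variance = 4. Proportion = 1.3878/4 = 0.3470 → 34.70%.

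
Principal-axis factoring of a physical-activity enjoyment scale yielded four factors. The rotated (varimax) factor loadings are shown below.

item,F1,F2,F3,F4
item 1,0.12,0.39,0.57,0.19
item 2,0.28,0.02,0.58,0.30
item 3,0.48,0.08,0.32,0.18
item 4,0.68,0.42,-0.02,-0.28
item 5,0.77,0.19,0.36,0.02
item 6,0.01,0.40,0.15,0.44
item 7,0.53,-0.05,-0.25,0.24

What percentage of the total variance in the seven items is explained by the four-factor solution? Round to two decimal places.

SS loadings by factor: 1.6595, 0.5339, 0.9787, 0.4885; total = 3.6606.
Total variance with 7 standardized items is 7, so the solution explains 3.6606/7 = 0.5229 = 52.29%.

52.29%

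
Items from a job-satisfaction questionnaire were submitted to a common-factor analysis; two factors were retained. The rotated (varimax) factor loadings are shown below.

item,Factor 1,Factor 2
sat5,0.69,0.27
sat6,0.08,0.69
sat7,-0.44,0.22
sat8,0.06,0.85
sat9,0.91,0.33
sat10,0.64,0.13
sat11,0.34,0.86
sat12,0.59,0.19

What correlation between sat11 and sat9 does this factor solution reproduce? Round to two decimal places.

0.59

r̂ = Σ λ_i·λ_j across factors = (0.34)(0.91) + (0.86)(0.33)
  = +0.3094 +0.2838 = 0.5932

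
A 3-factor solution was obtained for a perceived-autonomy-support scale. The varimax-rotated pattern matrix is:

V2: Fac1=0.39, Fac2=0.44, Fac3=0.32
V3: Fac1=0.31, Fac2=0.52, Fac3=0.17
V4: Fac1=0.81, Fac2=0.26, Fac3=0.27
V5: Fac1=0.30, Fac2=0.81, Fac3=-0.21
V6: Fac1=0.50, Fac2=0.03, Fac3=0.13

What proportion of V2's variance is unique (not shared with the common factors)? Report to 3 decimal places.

0.552

h² = 0.39² + 0.44² + 0.32² = 0.1521 + 0.1936 + 0.1024 = 0.4481
Uniqueness u² = 1 − h² = 1 − 0.4481 = 0.5519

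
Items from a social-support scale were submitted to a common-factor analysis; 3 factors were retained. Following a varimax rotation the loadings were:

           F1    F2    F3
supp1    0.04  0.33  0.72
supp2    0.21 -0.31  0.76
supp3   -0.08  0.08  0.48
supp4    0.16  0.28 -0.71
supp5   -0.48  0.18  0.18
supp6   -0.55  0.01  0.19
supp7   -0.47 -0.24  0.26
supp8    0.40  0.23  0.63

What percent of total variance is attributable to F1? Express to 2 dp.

12.39%

SS loadings for F1 = 0.04² + 0.21² + (-0.08)² + 0.16² + (-0.48)² + (-0.55)² + (-0.47)² + 0.40² = 0.9915
With 8 standardized items, total variance = 8. Proportion = 0.9915/8 = 0.1239 → 12.39%.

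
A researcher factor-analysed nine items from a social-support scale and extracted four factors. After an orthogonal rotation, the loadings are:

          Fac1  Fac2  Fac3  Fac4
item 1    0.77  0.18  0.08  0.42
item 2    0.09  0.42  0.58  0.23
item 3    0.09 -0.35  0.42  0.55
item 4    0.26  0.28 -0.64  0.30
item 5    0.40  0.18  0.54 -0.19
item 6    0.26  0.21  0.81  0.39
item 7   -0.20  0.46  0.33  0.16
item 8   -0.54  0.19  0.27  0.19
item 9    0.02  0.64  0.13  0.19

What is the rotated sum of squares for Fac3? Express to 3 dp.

2.075

SS loadings for Fac3 = 0.08² + 0.58² + 0.42² + (-0.64)² + 0.54² + 0.81² + 0.33² + 0.27² + 0.13² = 0.0064 + 0.3364 + 0.1764 + 0.4096 + 0.2916 + 0.6561 + 0.1089 + 0.0729 + 0.0169 = 2.0752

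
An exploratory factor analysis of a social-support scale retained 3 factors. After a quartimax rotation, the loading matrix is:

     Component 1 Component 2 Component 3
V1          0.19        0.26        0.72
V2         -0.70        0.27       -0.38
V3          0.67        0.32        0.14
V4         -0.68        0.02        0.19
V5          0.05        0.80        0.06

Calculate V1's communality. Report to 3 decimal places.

h² = 0.19² + 0.26² + 0.72² = 0.0361 + 0.0676 + 0.5184 = 0.6221

0.622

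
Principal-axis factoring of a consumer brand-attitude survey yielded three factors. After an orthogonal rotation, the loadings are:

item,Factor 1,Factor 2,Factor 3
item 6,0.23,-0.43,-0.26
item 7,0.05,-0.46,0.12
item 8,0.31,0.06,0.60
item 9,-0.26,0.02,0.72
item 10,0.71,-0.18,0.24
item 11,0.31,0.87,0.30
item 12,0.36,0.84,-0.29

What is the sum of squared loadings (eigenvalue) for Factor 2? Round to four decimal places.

1.8954

SS loadings for Factor 2 = (-0.43)² + (-0.46)² + 0.06² + 0.02² + (-0.18)² + 0.87² + 0.84² = 0.1849 + 0.2116 + 0.0036 + 0.0004 + 0.0324 + 0.7569 + 0.7056 = 1.8954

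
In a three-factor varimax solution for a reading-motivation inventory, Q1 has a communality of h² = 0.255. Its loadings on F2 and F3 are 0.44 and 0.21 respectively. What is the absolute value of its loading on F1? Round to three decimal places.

Under orthogonal rotation h² = Σλ², so λ_F1² = h² − (0.2377) = 0.255 − 0.2377 = 0.0173.
|λ| = √0.0173 = 0.1315.

0.132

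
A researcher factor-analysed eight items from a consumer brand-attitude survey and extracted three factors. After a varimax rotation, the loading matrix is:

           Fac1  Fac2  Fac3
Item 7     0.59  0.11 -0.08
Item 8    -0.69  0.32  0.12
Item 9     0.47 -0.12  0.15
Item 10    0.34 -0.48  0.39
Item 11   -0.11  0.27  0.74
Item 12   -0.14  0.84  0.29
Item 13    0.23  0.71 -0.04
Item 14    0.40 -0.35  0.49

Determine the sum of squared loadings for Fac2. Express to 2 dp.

1.76

SS loadings for Fac2 = 0.11² + 0.32² + (-0.12)² + (-0.48)² + 0.27² + 0.84² + 0.71² + (-0.35)² = 0.0121 + 0.1024 + 0.0144 + 0.2304 + 0.0729 + 0.7056 + 0.5041 + 0.1225 = 1.7644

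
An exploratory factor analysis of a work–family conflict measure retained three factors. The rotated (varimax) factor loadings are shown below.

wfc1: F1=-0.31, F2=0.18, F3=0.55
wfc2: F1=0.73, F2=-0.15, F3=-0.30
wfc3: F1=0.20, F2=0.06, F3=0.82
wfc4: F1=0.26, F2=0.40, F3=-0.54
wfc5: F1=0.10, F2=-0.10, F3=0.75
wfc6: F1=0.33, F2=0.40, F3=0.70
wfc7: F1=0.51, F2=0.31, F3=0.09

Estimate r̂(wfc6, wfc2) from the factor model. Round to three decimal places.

-0.029

r̂ = Σ λ_i·λ_j across factors = (0.33)(0.73) + (0.40)(-0.15) + (0.70)(-0.30)
  = +0.2409 -0.0600 -0.2100 = -0.0291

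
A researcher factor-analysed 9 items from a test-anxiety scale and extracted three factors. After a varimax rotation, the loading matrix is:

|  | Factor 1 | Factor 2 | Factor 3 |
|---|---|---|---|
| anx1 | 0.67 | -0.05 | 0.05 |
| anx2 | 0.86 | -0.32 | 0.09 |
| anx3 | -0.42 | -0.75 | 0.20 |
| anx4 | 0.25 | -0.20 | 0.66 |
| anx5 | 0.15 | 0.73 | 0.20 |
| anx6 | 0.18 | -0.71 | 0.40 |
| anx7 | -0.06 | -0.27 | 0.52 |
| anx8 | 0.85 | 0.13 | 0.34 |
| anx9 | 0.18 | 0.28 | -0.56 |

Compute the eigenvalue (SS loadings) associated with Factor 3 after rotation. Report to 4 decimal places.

SS loadings for Factor 3 = 0.05² + 0.09² + 0.20² + 0.66² + 0.20² + 0.40² + 0.52² + 0.34² + (-0.56)² = 0.0025 + 0.0081 + 0.0400 + 0.4356 + 0.0400 + 0.1600 + 0.2704 + 0.1156 + 0.3136 = 1.3858

1.3858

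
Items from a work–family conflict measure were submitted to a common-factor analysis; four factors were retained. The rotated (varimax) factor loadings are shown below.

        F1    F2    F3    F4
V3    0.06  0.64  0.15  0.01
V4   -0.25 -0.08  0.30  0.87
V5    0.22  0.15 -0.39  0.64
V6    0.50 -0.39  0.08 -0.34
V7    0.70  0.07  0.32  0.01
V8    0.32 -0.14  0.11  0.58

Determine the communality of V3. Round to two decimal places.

0.44

h² = 0.06² + 0.64² + 0.15² + 0.01² = 0.0036 + 0.4096 + 0.0225 + 0.0001 = 0.4358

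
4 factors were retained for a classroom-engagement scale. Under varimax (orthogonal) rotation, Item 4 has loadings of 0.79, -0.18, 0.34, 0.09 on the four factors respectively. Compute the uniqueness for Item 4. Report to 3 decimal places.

0.220

h² = 0.79² + (-0.18)² + 0.34² + 0.09² = 0.6241 + 0.0324 + 0.1156 + 0.0081 = 0.7802
Uniqueness u² = 1 − h² = 1 − 0.7802 = 0.2198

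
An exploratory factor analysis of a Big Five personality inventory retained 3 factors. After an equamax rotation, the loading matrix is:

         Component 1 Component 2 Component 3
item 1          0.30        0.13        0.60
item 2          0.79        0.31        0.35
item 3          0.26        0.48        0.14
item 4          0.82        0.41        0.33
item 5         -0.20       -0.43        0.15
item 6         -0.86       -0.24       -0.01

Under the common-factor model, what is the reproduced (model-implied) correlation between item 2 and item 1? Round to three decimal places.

r̂ = Σ λ_i·λ_j across factors = (0.79)(0.30) + (0.31)(0.13) + (0.35)(0.60)
  = +0.2370 +0.0403 +0.2100 = 0.4873

0.487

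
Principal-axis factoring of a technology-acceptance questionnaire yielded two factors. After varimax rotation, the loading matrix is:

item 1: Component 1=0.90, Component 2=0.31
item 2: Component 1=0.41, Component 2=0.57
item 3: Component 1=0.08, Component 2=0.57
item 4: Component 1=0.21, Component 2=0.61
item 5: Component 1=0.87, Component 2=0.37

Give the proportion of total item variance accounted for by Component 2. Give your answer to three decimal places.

SS loadings for Component 2 = 0.31² + 0.57² + 0.57² + 0.61² + 0.37² = 1.2549
Proportion of variance = 1.2549 / 5 = 0.2510.

0.251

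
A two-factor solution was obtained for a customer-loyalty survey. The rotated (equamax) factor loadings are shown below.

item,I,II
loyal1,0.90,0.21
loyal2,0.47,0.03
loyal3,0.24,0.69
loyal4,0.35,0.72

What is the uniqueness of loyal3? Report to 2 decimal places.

h² = 0.24² + 0.69² = 0.0576 + 0.4761 = 0.5337
Uniqueness u² = 1 − h² = 1 − 0.5337 = 0.4663

0.47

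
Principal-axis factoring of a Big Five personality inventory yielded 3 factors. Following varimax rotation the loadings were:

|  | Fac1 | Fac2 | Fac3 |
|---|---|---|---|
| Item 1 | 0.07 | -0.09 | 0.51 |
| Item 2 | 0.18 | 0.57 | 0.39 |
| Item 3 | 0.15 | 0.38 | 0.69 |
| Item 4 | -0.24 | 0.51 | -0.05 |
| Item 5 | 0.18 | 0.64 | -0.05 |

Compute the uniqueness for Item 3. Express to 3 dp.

h² = 0.15² + 0.38² + 0.69² = 0.0225 + 0.1444 + 0.4761 = 0.6430
Uniqueness u² = 1 − h² = 1 − 0.6430 = 0.3570

0.357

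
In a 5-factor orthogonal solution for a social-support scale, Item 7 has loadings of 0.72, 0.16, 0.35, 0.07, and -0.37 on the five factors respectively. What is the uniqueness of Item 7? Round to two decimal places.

h² = 0.72² + 0.16² + 0.35² + 0.07² + (-0.37)² = 0.5184 + 0.0256 + 0.1225 + 0.0049 + 0.1369 = 0.8083
Uniqueness u² = 1 − h² = 1 − 0.8083 = 0.1917

0.19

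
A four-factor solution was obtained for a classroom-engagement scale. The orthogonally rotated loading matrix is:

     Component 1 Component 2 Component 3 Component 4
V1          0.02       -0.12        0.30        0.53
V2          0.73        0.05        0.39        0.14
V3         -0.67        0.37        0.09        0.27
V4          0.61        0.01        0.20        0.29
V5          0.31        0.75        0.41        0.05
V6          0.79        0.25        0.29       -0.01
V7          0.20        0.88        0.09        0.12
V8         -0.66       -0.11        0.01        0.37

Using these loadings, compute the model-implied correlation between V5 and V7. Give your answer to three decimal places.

0.765

r̂ = Σ λ_i·λ_j across factors = (0.31)(0.20) + (0.75)(0.88) + (0.41)(0.09) + (0.05)(0.12)
  = +0.0620 +0.6600 +0.0369 +0.0060 = 0.7649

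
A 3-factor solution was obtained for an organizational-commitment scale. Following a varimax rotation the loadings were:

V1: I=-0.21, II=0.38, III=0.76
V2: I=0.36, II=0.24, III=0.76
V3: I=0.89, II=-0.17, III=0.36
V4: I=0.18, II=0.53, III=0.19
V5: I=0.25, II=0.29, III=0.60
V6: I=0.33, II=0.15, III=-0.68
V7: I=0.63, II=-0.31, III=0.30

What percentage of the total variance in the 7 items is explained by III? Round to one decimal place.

SS loadings for III = 0.76² + 0.76² + 0.36² + 0.19² + 0.60² + (-0.68)² + 0.30² = 2.2333
With 7 standardized items, total variance = 7. Proportion = 2.2333/7 = 0.3190 → 31.90%.

31.9%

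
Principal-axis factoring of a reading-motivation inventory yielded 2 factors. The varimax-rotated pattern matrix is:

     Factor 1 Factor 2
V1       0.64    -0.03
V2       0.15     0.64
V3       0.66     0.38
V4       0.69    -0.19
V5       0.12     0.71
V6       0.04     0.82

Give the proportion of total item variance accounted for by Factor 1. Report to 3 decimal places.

0.227

SS loadings for Factor 1 = 0.64² + 0.15² + 0.66² + 0.69² + 0.12² + 0.04² = 1.3598
Proportion of variance = 1.3598 / 6 = 0.2266.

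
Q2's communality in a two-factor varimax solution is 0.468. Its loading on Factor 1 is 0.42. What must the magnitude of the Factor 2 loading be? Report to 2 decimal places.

Under orthogonal rotation h² = Σλ², so λ_Factor 2² = h² − (0.1764) = 0.468 − 0.1764 = 0.2916.
|λ| = √0.2916 = 0.5400.

0.54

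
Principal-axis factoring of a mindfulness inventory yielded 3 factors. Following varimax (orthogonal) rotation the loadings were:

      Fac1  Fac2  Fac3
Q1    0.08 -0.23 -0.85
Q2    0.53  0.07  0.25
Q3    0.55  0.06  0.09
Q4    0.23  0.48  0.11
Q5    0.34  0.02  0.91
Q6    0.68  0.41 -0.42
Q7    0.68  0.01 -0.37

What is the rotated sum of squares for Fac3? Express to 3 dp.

SS loadings for Fac3 = (-0.85)² + 0.25² + 0.09² + 0.11² + 0.91² + (-0.42)² + (-0.37)² = 0.7225 + 0.0625 + 0.0081 + 0.0121 + 0.8281 + 0.1764 + 0.1369 = 1.9466

1.947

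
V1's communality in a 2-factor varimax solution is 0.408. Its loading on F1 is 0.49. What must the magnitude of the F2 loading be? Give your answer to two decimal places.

Under orthogonal rotation h² = Σλ², so λ_F2² = h² − (0.2401) = 0.408 − 0.2401 = 0.1679.
|λ| = √0.1679 = 0.4098.

0.41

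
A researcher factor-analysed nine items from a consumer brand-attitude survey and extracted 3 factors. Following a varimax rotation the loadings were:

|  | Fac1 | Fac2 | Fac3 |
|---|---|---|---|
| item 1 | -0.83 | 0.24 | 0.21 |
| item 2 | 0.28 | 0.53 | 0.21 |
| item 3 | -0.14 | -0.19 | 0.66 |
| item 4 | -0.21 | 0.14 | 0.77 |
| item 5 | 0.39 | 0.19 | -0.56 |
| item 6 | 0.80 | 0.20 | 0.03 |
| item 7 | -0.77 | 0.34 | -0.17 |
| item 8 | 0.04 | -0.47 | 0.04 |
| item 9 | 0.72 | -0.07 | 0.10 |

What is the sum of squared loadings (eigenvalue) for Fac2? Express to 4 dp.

0.8117

SS loadings for Fac2 = 0.24² + 0.53² + (-0.19)² + 0.14² + 0.19² + 0.20² + 0.34² + (-0.47)² + (-0.07)² = 0.0576 + 0.2809 + 0.0361 + 0.0196 + 0.0361 + 0.0400 + 0.1156 + 0.2209 + 0.0049 = 0.8117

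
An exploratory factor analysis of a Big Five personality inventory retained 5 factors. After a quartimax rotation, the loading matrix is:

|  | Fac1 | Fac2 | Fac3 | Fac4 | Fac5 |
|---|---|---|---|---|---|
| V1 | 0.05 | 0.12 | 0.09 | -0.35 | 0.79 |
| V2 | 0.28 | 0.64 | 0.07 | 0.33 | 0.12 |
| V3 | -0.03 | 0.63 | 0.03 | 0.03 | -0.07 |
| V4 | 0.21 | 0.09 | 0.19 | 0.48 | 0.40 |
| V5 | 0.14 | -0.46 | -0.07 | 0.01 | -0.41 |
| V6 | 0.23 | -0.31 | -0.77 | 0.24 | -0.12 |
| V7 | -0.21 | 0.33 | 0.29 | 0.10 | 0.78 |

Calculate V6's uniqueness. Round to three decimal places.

h² = 0.23² + (-0.31)² + (-0.77)² + 0.24² + (-0.12)² = 0.0529 + 0.0961 + 0.5929 + 0.0576 + 0.0144 = 0.8139
Uniqueness u² = 1 − h² = 1 − 0.8139 = 0.1861

0.186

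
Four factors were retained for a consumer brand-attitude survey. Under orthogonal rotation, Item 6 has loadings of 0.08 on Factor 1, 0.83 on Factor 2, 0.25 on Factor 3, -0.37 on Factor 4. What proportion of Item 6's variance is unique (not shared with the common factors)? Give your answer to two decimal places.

0.11

h² = 0.08² + 0.83² + 0.25² + (-0.37)² = 0.0064 + 0.6889 + 0.0625 + 0.1369 = 0.8947
Uniqueness u² = 1 − h² = 1 − 0.8947 = 0.1053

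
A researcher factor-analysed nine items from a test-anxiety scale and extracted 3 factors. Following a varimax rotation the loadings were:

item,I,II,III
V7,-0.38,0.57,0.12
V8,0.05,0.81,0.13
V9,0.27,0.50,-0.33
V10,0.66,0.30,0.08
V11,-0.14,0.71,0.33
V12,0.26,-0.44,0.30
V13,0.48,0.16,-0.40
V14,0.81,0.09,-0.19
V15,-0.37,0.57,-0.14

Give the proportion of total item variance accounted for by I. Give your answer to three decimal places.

0.196

SS loadings for I = (-0.38)² + 0.05² + 0.27² + 0.66² + (-0.14)² + 0.26² + 0.48² + 0.81² + (-0.37)² = 1.7660
Proportion of variance = 1.7660 / 9 = 0.1962.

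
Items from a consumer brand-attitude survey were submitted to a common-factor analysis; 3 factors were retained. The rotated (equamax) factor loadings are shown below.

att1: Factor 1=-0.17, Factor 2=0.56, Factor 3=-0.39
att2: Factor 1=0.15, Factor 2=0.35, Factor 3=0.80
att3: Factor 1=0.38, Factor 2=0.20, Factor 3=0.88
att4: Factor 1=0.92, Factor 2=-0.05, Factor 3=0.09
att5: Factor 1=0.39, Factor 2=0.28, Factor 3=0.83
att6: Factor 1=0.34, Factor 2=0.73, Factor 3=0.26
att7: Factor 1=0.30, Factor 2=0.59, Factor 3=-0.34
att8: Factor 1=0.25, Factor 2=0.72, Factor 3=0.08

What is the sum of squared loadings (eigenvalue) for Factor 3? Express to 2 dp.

SS loadings for Factor 3 = (-0.39)² + 0.80² + 0.88² + 0.09² + 0.83² + 0.26² + (-0.34)² + 0.08² = 0.1521 + 0.6400 + 0.7744 + 0.0081 + 0.6889 + 0.0676 + 0.1156 + 0.0064 = 2.4531

2.45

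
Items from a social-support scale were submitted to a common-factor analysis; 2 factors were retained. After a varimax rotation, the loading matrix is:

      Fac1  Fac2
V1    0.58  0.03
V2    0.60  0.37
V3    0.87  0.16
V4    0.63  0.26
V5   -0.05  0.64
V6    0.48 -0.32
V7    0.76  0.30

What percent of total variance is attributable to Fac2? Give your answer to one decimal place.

11.9%

SS loadings for Fac2 = 0.03² + 0.37² + 0.16² + 0.26² + 0.64² + (-0.32)² + 0.30² = 0.8330
With 7 standardized items, total variance = 7. Proportion = 0.8330/7 = 0.1190 → 11.90%.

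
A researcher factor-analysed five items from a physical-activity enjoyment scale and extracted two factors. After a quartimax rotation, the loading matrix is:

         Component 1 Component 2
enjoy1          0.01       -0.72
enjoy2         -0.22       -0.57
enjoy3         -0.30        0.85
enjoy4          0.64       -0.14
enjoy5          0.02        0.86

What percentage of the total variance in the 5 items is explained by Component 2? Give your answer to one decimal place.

46.5%

SS loadings for Component 2 = (-0.72)² + (-0.57)² + 0.85² + (-0.14)² + 0.86² = 2.3250
With 5 standardized items, total variance = 5. Proportion = 2.3250/5 = 0.4650 → 46.50%.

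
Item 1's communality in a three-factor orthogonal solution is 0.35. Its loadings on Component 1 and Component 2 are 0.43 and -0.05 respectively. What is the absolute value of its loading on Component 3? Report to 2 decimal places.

0.40

Under orthogonal rotation h² = Σλ², so λ_Component 3² = h² − (0.1874) = 0.35 − 0.1874 = 0.1626.
|λ| = √0.1626 = 0.4032.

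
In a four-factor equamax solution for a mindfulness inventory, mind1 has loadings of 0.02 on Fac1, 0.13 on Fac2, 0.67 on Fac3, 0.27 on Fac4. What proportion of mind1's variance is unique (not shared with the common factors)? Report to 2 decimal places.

h² = 0.02² + 0.13² + 0.67² + 0.27² = 0.0004 + 0.0169 + 0.4489 + 0.0729 = 0.5391
Uniqueness u² = 1 − h² = 1 − 0.5391 = 0.4609

0.46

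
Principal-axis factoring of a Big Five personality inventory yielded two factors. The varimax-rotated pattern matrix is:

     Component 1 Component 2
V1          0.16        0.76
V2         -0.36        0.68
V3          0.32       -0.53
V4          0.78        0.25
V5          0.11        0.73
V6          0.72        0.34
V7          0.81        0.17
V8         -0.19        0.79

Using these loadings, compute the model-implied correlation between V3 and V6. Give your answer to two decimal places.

r̂ = Σ λ_i·λ_j across factors = (0.32)(0.72) + (-0.53)(0.34)
  = +0.2304 -0.1802 = 0.0502

0.05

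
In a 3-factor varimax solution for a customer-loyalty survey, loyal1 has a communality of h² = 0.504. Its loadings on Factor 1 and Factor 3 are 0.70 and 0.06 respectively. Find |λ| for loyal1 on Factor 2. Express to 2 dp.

Under orthogonal rotation h² = Σλ², so λ_Factor 2² = h² − (0.4936) = 0.504 − 0.4936 = 0.0104.
|λ| = √0.0104 = 0.1020.

0.10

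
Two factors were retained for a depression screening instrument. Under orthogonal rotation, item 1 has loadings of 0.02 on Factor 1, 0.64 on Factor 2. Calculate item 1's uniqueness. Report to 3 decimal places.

h² = 0.02² + 0.64² = 0.0004 + 0.4096 = 0.4100
Uniqueness u² = 1 − h² = 1 − 0.4100 = 0.5900

0.590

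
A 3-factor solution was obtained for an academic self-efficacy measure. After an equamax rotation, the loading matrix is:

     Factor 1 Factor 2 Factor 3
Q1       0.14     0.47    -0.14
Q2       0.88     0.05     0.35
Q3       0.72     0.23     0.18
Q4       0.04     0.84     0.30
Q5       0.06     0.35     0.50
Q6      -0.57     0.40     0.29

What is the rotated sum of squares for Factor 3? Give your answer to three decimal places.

SS loadings for Factor 3 = (-0.14)² + 0.35² + 0.18² + 0.30² + 0.50² + 0.29² = 0.0196 + 0.1225 + 0.0324 + 0.0900 + 0.2500 + 0.0841 = 0.5986

0.599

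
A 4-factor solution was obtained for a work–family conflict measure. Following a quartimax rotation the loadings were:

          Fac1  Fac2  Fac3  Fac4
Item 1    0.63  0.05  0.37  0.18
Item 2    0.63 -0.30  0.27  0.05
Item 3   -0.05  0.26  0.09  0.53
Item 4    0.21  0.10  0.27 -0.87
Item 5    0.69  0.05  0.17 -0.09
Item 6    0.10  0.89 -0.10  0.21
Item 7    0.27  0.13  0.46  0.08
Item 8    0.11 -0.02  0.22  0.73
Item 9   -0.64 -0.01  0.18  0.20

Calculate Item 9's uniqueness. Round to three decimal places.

0.518

h² = (-0.64)² + (-0.01)² + 0.18² + 0.20² = 0.4096 + 0.0001 + 0.0324 + 0.0400 = 0.4821
Uniqueness u² = 1 − h² = 1 − 0.4821 = 0.5179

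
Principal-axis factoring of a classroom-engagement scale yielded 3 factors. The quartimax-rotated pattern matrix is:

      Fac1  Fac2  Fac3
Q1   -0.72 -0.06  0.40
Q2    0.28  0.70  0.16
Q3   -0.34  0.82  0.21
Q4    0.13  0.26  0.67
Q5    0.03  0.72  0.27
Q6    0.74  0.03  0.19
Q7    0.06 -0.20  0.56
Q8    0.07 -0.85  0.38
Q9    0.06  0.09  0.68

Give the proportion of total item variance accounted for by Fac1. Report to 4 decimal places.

SS loadings for Fac1 = (-0.72)² + 0.28² + (-0.34)² + 0.13² + 0.03² + 0.74² + 0.06² + 0.07² + 0.06² = 1.2899
Proportion of variance = 1.2899 / 9 = 0.1433.

0.1433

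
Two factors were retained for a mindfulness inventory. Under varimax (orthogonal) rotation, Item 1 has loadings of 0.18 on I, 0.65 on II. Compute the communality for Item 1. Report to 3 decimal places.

h² = 0.18² + 0.65² = 0.0324 + 0.4225 = 0.4549

0.455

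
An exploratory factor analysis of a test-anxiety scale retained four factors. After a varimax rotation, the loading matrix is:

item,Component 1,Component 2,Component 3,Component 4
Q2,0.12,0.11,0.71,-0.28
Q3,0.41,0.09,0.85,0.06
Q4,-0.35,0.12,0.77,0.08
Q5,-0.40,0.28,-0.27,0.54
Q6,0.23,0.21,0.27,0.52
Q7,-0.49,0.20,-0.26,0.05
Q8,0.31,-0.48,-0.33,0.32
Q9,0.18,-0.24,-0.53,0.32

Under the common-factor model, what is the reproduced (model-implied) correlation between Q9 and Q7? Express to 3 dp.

0.018

r̂ = Σ λ_i·λ_j across factors = (0.18)(-0.49) + (-0.24)(0.20) + (-0.53)(-0.26) + (0.32)(0.05)
  = -0.0882 -0.0480 +0.1378 +0.0160 = 0.0176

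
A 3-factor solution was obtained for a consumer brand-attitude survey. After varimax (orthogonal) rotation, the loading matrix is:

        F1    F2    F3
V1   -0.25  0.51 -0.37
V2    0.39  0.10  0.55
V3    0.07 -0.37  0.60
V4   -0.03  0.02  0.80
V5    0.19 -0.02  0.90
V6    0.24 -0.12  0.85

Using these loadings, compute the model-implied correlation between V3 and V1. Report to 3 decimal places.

r̂ = Σ λ_i·λ_j across factors = (0.07)(-0.25) + (-0.37)(0.51) + (0.60)(-0.37)
  = -0.0175 -0.1887 -0.2220 = -0.4282

-0.428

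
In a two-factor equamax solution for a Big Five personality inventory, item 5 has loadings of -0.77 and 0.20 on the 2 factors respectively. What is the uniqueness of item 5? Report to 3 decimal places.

h² = (-0.77)² + 0.20² = 0.5929 + 0.0400 = 0.6329
Uniqueness u² = 1 − h² = 1 − 0.6329 = 0.3671

0.367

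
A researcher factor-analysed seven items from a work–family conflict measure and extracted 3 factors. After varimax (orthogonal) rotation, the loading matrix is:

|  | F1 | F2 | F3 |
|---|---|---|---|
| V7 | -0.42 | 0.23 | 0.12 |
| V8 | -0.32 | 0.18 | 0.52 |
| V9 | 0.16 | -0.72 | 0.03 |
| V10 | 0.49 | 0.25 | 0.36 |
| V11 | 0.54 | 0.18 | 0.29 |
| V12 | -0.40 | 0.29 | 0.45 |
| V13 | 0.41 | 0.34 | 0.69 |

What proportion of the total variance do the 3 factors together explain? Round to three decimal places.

0.463

Communalities: 0.2437, 0.4052, 0.5449, 0.4322, 0.4081, 0.4466, 0.7598; Σh² = 3.2405.
Total variance with 7 standardized items is 7, so the solution explains 3.2405/7 = 0.4629.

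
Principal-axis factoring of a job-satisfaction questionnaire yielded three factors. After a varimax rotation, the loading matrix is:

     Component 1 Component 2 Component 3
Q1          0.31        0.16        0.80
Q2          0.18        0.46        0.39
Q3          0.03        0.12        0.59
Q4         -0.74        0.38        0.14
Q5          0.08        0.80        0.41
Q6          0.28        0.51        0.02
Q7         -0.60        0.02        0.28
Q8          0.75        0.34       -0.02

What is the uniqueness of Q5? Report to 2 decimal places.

h² = 0.08² + 0.80² + 0.41² = 0.0064 + 0.6400 + 0.1681 = 0.8145
Uniqueness u² = 1 − h² = 1 − 0.8145 = 0.1855

0.19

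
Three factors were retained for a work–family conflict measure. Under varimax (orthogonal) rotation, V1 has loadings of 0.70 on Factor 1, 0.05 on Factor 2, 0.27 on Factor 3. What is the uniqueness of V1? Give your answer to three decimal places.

0.435

h² = 0.70² + 0.05² + 0.27² = 0.4900 + 0.0025 + 0.0729 = 0.5654
Uniqueness u² = 1 − h² = 1 − 0.5654 = 0.4346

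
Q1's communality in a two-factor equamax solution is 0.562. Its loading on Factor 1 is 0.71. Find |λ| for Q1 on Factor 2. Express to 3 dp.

Under orthogonal rotation h² = Σλ², so λ_Factor 2² = h² − (0.5041) = 0.562 − 0.5041 = 0.0579.
|λ| = √0.0579 = 0.2406.

0.241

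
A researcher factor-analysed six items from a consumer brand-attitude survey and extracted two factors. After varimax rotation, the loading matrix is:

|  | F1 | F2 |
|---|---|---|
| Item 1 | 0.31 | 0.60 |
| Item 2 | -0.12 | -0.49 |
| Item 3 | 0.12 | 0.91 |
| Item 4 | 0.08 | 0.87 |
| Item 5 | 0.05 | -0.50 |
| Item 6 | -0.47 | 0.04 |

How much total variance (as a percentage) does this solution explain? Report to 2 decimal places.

46.52%

Communalities: 0.4561, 0.2545, 0.8425, 0.7633, 0.2525, 0.2225; Σh² = 2.7914.
Total variance with 6 standardized items is 6, so the solution explains 2.7914/6 = 0.4652 = 46.52%.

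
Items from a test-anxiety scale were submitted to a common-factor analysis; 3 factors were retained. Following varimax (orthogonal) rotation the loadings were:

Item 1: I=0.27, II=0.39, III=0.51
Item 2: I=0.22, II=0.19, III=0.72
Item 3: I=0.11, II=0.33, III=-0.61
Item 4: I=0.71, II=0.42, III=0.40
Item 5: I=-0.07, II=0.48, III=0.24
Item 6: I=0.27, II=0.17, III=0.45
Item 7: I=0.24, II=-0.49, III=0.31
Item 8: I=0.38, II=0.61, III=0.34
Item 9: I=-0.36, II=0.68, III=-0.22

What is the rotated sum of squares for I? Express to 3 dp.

SS loadings for I = 0.27² + 0.22² + 0.11² + 0.71² + (-0.07)² + 0.27² + 0.24² + 0.38² + (-0.36)² = 0.0729 + 0.0484 + 0.0121 + 0.5041 + 0.0049 + 0.0729 + 0.0576 + 0.1444 + 0.1296 = 1.0469

1.047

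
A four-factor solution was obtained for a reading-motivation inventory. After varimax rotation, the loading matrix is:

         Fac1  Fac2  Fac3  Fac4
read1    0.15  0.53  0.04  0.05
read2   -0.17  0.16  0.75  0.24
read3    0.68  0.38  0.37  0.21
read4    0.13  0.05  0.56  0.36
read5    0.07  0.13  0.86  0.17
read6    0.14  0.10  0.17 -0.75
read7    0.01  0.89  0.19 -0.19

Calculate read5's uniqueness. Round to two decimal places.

0.21

h² = 0.07² + 0.13² + 0.86² + 0.17² = 0.0049 + 0.0169 + 0.7396 + 0.0289 = 0.7903
Uniqueness u² = 1 − h² = 1 − 0.7903 = 0.2097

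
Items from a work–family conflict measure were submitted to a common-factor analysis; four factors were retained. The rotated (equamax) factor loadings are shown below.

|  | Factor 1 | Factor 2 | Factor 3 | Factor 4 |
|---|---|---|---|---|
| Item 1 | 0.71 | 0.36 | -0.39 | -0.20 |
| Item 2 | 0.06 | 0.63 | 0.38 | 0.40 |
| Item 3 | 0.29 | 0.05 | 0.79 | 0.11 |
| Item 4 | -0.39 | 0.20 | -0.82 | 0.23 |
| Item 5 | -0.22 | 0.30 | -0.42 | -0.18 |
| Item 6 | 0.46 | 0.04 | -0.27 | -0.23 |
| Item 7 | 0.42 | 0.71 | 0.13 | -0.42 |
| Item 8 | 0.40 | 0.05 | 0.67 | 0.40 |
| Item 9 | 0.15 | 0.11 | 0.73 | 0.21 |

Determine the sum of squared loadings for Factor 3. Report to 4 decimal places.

SS loadings for Factor 3 = (-0.39)² + 0.38² + 0.79² + (-0.82)² + (-0.42)² + (-0.27)² + 0.13² + 0.67² + 0.73² = 0.1521 + 0.1444 + 0.6241 + 0.6724 + 0.1764 + 0.0729 + 0.0169 + 0.4489 + 0.5329 = 2.8410

2.8410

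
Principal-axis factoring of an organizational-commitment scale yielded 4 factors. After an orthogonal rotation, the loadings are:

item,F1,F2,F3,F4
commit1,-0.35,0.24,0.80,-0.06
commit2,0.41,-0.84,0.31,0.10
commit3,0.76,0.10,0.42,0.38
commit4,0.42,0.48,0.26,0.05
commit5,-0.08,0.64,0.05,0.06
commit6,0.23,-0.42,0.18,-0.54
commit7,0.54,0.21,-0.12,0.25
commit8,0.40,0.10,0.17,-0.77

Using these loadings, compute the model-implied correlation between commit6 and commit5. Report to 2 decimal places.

r̂ = Σ λ_i·λ_j across factors = (0.23)(-0.08) + (-0.42)(0.64) + (0.18)(0.05) + (-0.54)(0.06)
  = -0.0184 -0.2688 +0.0090 -0.0324 = -0.3106

-0.31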